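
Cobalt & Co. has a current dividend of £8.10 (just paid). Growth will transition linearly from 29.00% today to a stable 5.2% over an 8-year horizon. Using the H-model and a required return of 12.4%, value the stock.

£225.45

H-model: P₀ = D₀[(1+g_L) + H(g_S−g_L)]/(r−g_L), with H = 8/2 = 4.
P₀ = 8.10 × [(1+0.052) + 4×(0.29−0.052)] / (0.124−0.052)
   = 8.10 × 2.0040 / 0.072 = 225.4500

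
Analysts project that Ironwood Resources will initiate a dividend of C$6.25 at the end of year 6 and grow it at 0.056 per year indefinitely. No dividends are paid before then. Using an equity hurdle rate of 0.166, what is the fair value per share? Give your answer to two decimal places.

Deferred-dividend DDM. At t=5 the remaining stream is a growing perpetuity with first payment D_6 = 6.25.
V_5 = D_6/(r−g) = 6.25/(0.166−0.056) = 56.8182
P₀ = V_5/(1+r)^5 = 56.8182/(1+0.166)^5 = 26.3630

C$26.36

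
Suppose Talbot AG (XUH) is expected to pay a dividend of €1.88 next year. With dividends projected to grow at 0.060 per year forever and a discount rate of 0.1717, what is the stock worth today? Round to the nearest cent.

Gordon growth model: P₀ = D₁/(r − g), with D₁ = 1.88 given directly.
P₀ = 1.8800 / (0.1717 − 0.06) = 1.8800 / 0.1117 = 16.8308

€16.83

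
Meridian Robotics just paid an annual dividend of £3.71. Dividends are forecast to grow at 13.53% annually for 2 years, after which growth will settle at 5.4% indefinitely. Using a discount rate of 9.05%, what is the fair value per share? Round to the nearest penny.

£124.00

Two-stage DDM. Project D₁…D_2 at 0.1353, terminal growth 0.054, discount at r = 0.0905.
D_1 = 4.2120
D_2 = 4.7818
Terminal value at t=2: TV = D_3/(r−g) = 5.0401/(0.0905−0.054) = 138.0839
P₀ = 4.2120/(1+0.0905)^1 + 4.7818/(1+0.0905)^2 + 138.0839/(1+0.0905)^2 = 123.9994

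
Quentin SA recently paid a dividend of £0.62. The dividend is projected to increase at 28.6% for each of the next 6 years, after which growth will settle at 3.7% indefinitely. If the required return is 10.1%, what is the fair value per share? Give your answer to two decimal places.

Two-stage DDM. Project D₁…D_6 at 0.286, terminal growth 0.037, discount at r = 0.101.
D_1 = 0.7973
D_2 = 1.0254
D_3 = 1.3186
D_4 = 1.6957
D_5 = 2.1807
D_6 = 2.8044
Terminal value at t=6: TV = D_7/(r−g) = 2.9081/(0.101−0.037) = 45.4398
P₀ = 0.7973/(1+0.101)^1 + 1.0254/(1+0.101)^2 + 1.3186/(1+0.101)^3 + 1.6957/(1+0.101)^4 + 2.1807/(1+0.101)^5 + 2.8044/(1+0.101)^6 + 45.4398/(1+0.101)^6 = 32.1444

£32.14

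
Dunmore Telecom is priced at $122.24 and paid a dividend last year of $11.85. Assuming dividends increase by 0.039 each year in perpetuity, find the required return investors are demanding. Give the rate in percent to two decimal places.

Rearranging the constant-growth DDM: r = D₁/P₀ + g.
D₁ = 11.85 × (1 + 0.039) = 12.3121.
r = 12.3121 / 122.24 + 0.039 = 0.10072 + 0.039 = 0.13972

13.97%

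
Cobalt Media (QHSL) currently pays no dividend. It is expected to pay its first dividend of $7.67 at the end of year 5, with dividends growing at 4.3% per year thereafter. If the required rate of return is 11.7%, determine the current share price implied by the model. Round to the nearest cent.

$66.58

Deferred-dividend DDM. At t=4 the remaining stream is a growing perpetuity with first payment D_5 = 7.67.
V_4 = D_5/(r−g) = 7.67/(0.117−0.043) = 103.6486
P₀ = V_4/(1+r)^4 = 103.6486/(1+0.117)^4 = 66.5811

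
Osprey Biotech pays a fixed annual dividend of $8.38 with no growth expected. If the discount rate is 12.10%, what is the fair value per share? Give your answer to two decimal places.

$69.26

Zero-growth DDM (perpetuity): P₀ = D/r = 8.38 / 0.121 = 69.2562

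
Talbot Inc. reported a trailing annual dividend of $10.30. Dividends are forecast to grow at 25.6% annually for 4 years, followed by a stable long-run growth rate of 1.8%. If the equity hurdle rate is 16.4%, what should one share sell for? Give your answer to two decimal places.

Two-stage DDM. Project D₁…D_4 at 0.256, terminal growth 0.018, discount at r = 0.164.
D_1 = 12.9368
D_2 = 16.2486
D_3 = 20.4083
D_4 = 25.6328
Terminal value at t=4: TV = D_5/(r−g) = 26.0942/(0.164−0.018) = 178.7272
P₀ = 12.9368/(1+0.164)^1 + 16.2486/(1+0.164)^2 + 20.4083/(1+0.164)^3 + 25.6328/(1+0.164)^4 + 178.7272/(1+0.164)^4 = 147.3698

$147.37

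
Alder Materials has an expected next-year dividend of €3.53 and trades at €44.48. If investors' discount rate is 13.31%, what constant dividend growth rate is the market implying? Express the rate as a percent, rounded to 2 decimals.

From P₀ = D₁/(r − g), the implied growth is g = r − D₁/P₀.
g = 0.1331 − 3.53/44.48 = 0.1331 − 0.07936 = 0.05374

5.37%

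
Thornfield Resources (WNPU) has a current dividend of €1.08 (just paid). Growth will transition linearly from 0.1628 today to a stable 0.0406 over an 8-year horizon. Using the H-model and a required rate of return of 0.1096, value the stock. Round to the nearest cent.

€23.94

H-model: P₀ = D₀[(1+g_L) + H(g_S−g_L)]/(r−g_L), with H = 8/2 = 4.
P₀ = 1.08 × [(1+0.0406) + 4×(0.1628−0.0406)] / (0.1096−0.0406)
   = 1.08 × 1.5294 / 0.069 = 23.9384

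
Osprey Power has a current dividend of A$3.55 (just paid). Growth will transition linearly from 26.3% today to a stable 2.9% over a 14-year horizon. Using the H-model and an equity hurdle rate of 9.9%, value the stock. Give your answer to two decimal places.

H-model: P₀ = D₀[(1+g_L) + H(g_S−g_L)]/(r−g_L), with H = 14/2 = 7.
P₀ = 3.55 × [(1+0.029) + 7×(0.263−0.029)] / (0.099−0.029)
   = 3.55 × 2.6670 / 0.07 = 135.2550

A$135.25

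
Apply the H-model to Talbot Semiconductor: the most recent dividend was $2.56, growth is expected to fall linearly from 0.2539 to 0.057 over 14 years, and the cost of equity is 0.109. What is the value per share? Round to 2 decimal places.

$119.89

H-model: P₀ = D₀[(1+g_L) + H(g_S−g_L)]/(r−g_L), with H = 14/2 = 7.
P₀ = 2.56 × [(1+0.057) + 7×(0.2539−0.057)] / (0.109−0.057)
   = 2.56 × 2.4353 / 0.052 = 119.8917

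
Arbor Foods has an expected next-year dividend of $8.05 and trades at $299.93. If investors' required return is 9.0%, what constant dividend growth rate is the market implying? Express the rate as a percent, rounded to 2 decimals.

6.32%

From P₀ = D₁/(r − g), the implied growth is g = r − D₁/P₀.
g = 0.09 − 8.05/299.93 = 0.09 − 0.02684 = 0.06316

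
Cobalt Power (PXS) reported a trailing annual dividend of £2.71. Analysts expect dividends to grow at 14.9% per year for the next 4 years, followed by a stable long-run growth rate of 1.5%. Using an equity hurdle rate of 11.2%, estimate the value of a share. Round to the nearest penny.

Two-stage DDM. Project D₁…D_4 at 0.149, terminal growth 0.015, discount at r = 0.112.
D_1 = 3.1138
D_2 = 3.5777
D_3 = 4.1108
D_4 = 4.7233
Terminal value at t=4: TV = D_5/(r−g) = 4.7942/(0.112−0.015) = 49.4247
P₀ = 3.1138/(1+0.112)^1 + 3.5777/(1+0.112)^2 + 4.1108/(1+0.112)^3 + 4.7233/(1+0.112)^4 + 49.4247/(1+0.112)^4 = 44.0962

£44.10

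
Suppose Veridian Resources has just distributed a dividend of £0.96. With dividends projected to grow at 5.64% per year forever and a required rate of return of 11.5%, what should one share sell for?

£17.31

Gordon growth model: P₀ = D₁/(r − g). D₁ = 0.96 × (1 + 0.0564) = 1.0141.
P₀ = 1.0141 / (0.115 − 0.0564) = 1.0141 / 0.0586 = 17.3062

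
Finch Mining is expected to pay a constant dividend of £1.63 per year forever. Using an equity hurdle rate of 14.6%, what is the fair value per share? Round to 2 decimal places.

Zero-growth DDM (perpetuity): P₀ = D/r = 1.63 / 0.146 = 11.1644

£11.16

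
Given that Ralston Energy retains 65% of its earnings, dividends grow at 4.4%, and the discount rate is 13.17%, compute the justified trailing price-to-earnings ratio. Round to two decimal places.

4.17

Payout ratio b = 1 − 0.65 = 0.35.
Justified trailing P/E = b(1+g)/(r−g) = 0.35×(1+0.044)/(0.1317−0.044) = 4.1665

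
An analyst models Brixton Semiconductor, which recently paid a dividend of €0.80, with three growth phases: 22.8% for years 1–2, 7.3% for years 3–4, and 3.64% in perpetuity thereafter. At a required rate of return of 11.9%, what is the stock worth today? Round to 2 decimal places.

Three-stage DDM. Project D₁…D_4; terminal Gordon value at t=4 with g = 0.0364; discount at r = 0.119.
D_1 = 0.9824
D_2 = 1.2064
D_3 = 1.2945
D_4 = 1.3889
TV_4 = 1.4395/(0.119−0.0364) = 17.4274
P₀ = Σ Dₜ/(1+r)ᵗ + TV_4/(1+r)^4 = 14.7662

€14.77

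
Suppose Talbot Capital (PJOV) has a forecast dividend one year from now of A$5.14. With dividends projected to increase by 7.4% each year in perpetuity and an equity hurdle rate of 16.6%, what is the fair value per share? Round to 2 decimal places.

A$55.87

Gordon growth model: P₀ = D₁/(r − g), with D₁ = 5.14 given directly.
P₀ = 5.1400 / (0.166 − 0.074) = 5.1400 / 0.092 = 55.8696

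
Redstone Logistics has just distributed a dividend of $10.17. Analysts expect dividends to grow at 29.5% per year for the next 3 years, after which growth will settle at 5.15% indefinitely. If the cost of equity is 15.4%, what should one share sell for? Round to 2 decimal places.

$186.03

Two-stage DDM. Project D₁…D_3 at 0.295, terminal growth 0.0515, discount at r = 0.154.
D_1 = 13.1701
D_2 = 17.0553
D_3 = 22.0867
Terminal value at t=3: TV = D_4/(r−g) = 23.2241/(0.154−0.0515) = 226.5769
P₀ = 13.1701/(1+0.154)^1 + 17.0553/(1+0.154)^2 + 22.0867/(1+0.154)^3 + 226.5769/(1+0.154)^3 = 186.0257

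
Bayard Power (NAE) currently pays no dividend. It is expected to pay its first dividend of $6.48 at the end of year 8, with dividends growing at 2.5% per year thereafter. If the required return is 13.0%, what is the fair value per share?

$26.23

Deferred-dividend DDM. At t=7 the remaining stream is a growing perpetuity with first payment D_8 = 6.48.
V_7 = D_8/(r−g) = 6.48/(0.13−0.025) = 61.7143
P₀ = V_7/(1+r)^7 = 61.7143/(1+0.13)^7 = 26.2323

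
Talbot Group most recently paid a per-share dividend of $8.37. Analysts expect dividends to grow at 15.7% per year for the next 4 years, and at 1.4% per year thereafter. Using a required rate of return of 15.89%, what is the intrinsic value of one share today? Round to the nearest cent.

Two-stage DDM. Project D₁…D_4 at 0.157, terminal growth 0.014, discount at r = 0.1589.
D_1 = 9.6841
D_2 = 11.2045
D_3 = 12.9636
D_4 = 14.9989
Terminal value at t=4: TV = D_5/(r−g) = 15.2089/(0.1589−0.014) = 104.9611
P₀ = 9.6841/(1+0.1589)^1 + 11.2045/(1+0.1589)^2 + 12.9636/(1+0.1589)^3 + 14.9989/(1+0.1589)^4 + 104.9611/(1+0.1589)^4 = 91.5325

$91.53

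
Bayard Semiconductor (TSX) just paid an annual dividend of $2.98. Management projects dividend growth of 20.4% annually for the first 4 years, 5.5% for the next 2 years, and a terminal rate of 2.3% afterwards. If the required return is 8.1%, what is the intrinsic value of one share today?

Three-stage DDM. Project D₁…D_6; terminal Gordon value at t=6 with g = 0.023; discount at r = 0.081.
D_1 = 3.5879
D_2 = 4.3199
D_3 = 5.2011
D_4 = 6.2621
D_5 = 6.6065
D_6 = 6.9699
TV_6 = 7.1302/(0.081−0.023) = 122.9348
P₀ = Σ Dₜ/(1+r)ᵗ + TV_6/(1+r)^6 = 101.6032

$101.60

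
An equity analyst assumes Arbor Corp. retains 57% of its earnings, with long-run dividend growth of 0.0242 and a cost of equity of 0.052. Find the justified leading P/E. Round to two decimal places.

15.47

Payout ratio b = 1 − 0.57 = 0.43.
Justified leading P/E = b/(r−g) = 0.43/(0.052−0.0242) = 15.4676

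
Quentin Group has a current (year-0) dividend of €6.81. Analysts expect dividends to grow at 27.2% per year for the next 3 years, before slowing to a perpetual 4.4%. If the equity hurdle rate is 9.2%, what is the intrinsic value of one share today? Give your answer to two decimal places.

€262.03

Two-stage DDM. Project D₁…D_3 at 0.272, terminal growth 0.044, discount at r = 0.092.
D_1 = 8.6623
D_2 = 11.0185
D_3 = 14.0155
Terminal value at t=3: TV = D_4/(r−g) = 14.6322/(0.092−0.044) = 304.8370
P₀ = 8.6623/(1+0.092)^1 + 11.0185/(1+0.092)^2 + 14.0155/(1+0.092)^3 + 304.8370/(1+0.092)^3 = 262.0349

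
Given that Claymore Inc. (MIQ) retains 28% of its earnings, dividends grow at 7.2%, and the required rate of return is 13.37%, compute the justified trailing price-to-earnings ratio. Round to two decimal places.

Payout ratio b = 1 − 0.28 = 0.72.
Justified trailing P/E = b(1+g)/(r−g) = 0.72×(1+0.072)/(0.1337−0.072) = 12.5096

12.51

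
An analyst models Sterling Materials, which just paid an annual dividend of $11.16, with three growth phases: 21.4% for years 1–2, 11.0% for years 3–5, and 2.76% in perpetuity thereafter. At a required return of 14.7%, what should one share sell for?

Three-stage DDM. Project D₁…D_5; terminal Gordon value at t=5 with g = 0.0276; discount at r = 0.147.
D_1 = 13.5482
D_2 = 16.4476
D_3 = 18.2568
D_4 = 20.2650
D_5 = 22.4942
TV_5 = 23.1150/(0.147−0.0276) = 193.5933
P₀ = Σ Dₜ/(1+r)ᵗ + TV_5/(1+r)^5 = 156.9666

$156.97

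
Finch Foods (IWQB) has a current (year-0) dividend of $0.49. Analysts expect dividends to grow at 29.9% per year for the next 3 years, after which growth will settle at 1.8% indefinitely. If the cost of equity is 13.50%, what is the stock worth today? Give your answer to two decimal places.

$8.33

Two-stage DDM. Project D₁…D_3 at 0.299, terminal growth 0.018, discount at r = 0.135.
D_1 = 0.6365
D_2 = 0.8268
D_3 = 1.0740
Terminal value at t=3: TV = D_4/(r−g) = 1.0934/(0.135−0.018) = 9.3451
P₀ = 0.6365/(1+0.135)^1 + 0.8268/(1+0.135)^2 + 1.0740/(1+0.135)^3 + 9.3451/(1+0.135)^3 = 8.3286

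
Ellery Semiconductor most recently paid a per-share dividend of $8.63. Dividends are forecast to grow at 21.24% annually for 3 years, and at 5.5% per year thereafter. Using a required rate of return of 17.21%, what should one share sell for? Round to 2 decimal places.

Two-stage DDM. Project D₁…D_3 at 0.2124, terminal growth 0.055, discount at r = 0.1721.
D_1 = 10.4630
D_2 = 12.6854
D_3 = 15.3797
Terminal value at t=3: TV = D_4/(r−g) = 16.2256/(0.1721−0.055) = 138.5620
P₀ = 10.4630/(1+0.1721)^1 + 12.6854/(1+0.1721)^2 + 15.3797/(1+0.1721)^3 + 138.5620/(1+0.1721)^3 = 113.7614

$113.76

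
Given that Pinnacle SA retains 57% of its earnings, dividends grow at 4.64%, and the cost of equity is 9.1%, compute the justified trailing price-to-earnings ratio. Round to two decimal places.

10.09

Payout ratio b = 1 − 0.57 = 0.43.
Justified trailing P/E = b(1+g)/(r−g) = 0.43×(1+0.0464)/(0.091−0.0464) = 10.0886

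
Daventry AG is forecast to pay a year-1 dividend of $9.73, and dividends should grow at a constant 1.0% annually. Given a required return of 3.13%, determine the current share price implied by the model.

$456.81

Gordon growth model: P₀ = D₁/(r − g), with D₁ = 9.73 given directly.
P₀ = 9.7300 / (0.0313 − 0.01) = 9.7300 / 0.0213 = 456.8075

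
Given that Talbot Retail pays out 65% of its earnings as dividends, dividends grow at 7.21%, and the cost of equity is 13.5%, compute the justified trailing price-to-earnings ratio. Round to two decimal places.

Justified trailing P/E = b(1+g)/(r−g) = 0.65×(1+0.0721)/(0.135−0.0721) = 11.0789

11.08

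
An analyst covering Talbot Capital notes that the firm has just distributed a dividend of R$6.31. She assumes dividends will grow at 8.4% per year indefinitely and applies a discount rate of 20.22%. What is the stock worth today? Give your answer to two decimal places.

R$57.87

Gordon growth model: P₀ = D₁/(r − g). D₁ = 6.31 × (1 + 0.084) = 6.8400.
P₀ = 6.8400 / (0.2022 − 0.084) = 6.8400 / 0.1182 = 57.8684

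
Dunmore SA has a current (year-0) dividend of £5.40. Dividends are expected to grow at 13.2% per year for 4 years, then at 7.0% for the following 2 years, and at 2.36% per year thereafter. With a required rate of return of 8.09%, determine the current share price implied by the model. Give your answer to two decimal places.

Three-stage DDM. Project D₁…D_6; terminal Gordon value at t=6 with g = 0.0236; discount at r = 0.0809.
D_1 = 6.1128
D_2 = 6.9197
D_3 = 7.8331
D_4 = 8.8671
D_5 = 9.4878
D_6 = 10.1519
TV_6 = 10.3915/(0.0809−0.0236) = 181.3521
P₀ = Σ Dₜ/(1+r)ᵗ + TV_6/(1+r)^6 = 150.7852

£150.79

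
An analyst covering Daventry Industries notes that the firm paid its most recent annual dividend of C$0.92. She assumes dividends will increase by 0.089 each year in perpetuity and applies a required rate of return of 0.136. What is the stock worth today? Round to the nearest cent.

Gordon growth model: P₀ = D₁/(r − g). D₁ = 0.92 × (1 + 0.089) = 1.0019.
P₀ = 1.0019 / (0.136 − 0.089) = 1.0019 / 0.047 = 21.3166

C$21.32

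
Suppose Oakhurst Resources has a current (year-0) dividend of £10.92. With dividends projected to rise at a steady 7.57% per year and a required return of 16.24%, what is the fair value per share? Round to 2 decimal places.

Gordon growth model: P₀ = D₁/(r − g). D₁ = 10.92 × (1 + 0.0757) = 11.7466.
P₀ = 11.7466 / (0.1624 − 0.0757) = 11.7466 / 0.0867 = 135.4861

£135.49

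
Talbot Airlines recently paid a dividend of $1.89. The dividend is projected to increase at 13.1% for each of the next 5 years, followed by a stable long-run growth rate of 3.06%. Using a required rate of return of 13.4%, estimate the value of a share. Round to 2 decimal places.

$27.97

Two-stage DDM. Project D₁…D_5 at 0.131, terminal growth 0.0306, discount at r = 0.134.
D_1 = 2.1376
D_2 = 2.4176
D_3 = 2.7343
D_4 = 3.0925
D_5 = 3.4976
Terminal value at t=5: TV = D_6/(r−g) = 3.6047/(0.134−0.0306) = 34.8614
P₀ = 2.1376/(1+0.134)^1 + 2.4176/(1+0.134)^2 + 2.7343/(1+0.134)^3 + 3.0925/(1+0.134)^4 + 3.4976/(1+0.134)^5 + 34.8614/(1+0.134)^5 = 27.9653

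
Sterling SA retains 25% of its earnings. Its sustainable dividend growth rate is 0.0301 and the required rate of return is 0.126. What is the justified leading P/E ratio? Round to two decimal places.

7.82

Payout ratio b = 1 − 0.25 = 0.75.
Justified leading P/E = b/(r−g) = 0.75/(0.126−0.0301) = 7.8206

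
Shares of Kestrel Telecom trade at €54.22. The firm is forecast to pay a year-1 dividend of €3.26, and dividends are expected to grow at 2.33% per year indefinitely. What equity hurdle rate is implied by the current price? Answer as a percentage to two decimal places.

Rearranging the constant-growth DDM: r = D₁/P₀ + g.
r = 3.2600 / 54.22 + 0.0233 = 0.06013 + 0.0233 = 0.08343

8.34%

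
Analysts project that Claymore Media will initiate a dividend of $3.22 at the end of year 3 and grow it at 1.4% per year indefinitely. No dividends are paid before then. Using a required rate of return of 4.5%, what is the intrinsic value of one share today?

$95.12

Deferred-dividend DDM. At t=2 the remaining stream is a growing perpetuity with first payment D_3 = 3.22.
V_2 = D_3/(r−g) = 3.22/(0.045−0.014) = 103.8710
P₀ = V_2/(1+r)^2 = 103.8710/(1+0.045)^2 = 95.1178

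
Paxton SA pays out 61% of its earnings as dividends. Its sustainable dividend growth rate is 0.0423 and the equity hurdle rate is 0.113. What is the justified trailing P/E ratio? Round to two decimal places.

8.99

Justified trailing P/E = b(1+g)/(r−g) = 0.61×(1+0.0423)/(0.113−0.0423) = 8.9930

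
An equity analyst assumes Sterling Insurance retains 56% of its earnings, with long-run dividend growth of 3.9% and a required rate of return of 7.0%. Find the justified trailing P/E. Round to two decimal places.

14.75

Payout ratio b = 1 − 0.56 = 0.44.
Justified trailing P/E = b(1+g)/(r−g) = 0.44×(1+0.039)/(0.07−0.039) = 14.7471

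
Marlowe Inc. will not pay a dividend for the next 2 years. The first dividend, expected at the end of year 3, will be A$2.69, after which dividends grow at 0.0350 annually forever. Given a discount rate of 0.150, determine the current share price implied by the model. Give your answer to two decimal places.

Deferred-dividend DDM. At t=2 the remaining stream is a growing perpetuity with first payment D_3 = 2.69.
V_2 = D_3/(r−g) = 2.69/(0.15−0.035) = 23.3913
P₀ = V_2/(1+r)^2 = 23.3913/(1+0.15)^2 = 17.6872

A$17.69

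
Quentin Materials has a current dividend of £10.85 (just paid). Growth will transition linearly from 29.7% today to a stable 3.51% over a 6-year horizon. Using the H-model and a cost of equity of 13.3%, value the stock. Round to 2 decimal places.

H-model: P₀ = D₀[(1+g_L) + H(g_S−g_L)]/(r−g_L), with H = 6/2 = 3.
P₀ = 10.85 × [(1+0.0351) + 3×(0.297−0.0351)] / (0.133−0.0351)
   = 10.85 × 1.8208 / 0.0979 = 201.7945

£201.79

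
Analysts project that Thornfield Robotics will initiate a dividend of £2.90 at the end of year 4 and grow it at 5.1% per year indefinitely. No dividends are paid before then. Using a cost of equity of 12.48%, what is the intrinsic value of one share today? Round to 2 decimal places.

£27.61

Deferred-dividend DDM. At t=3 the remaining stream is a growing perpetuity with first payment D_4 = 2.90.
V_3 = D_4/(r−g) = 2.90/(0.1248−0.051) = 39.2954
P₀ = V_3/(1+r)^3 = 39.2954/(1+0.1248)^3 = 27.6131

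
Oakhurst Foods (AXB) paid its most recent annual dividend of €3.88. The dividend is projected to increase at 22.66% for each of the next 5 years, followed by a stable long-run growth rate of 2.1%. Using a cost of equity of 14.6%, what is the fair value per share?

Two-stage DDM. Project D₁…D_5 at 0.2266, terminal growth 0.021, discount at r = 0.146.
D_1 = 4.7592
D_2 = 5.8376
D_3 = 7.1605
D_4 = 8.7830
D_5 = 10.7732
Terminal value at t=5: TV = D_6/(r−g) = 10.9995/(0.146−0.021) = 87.9959
P₀ = 4.7592/(1+0.146)^1 + 5.8376/(1+0.146)^2 + 7.1605/(1+0.146)^3 + 8.7830/(1+0.146)^4 + 10.7732/(1+0.146)^5 + 87.9959/(1+0.146)^5 = 68.4163

€68.42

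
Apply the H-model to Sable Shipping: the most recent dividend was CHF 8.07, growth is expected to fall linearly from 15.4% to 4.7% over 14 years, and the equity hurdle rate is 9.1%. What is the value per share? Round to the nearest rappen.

CHF 329.40

H-model: P₀ = D₀[(1+g_L) + H(g_S−g_L)]/(r−g_L), with H = 14/2 = 7.
P₀ = 8.07 × [(1+0.047) + 7×(0.154−0.047)] / (0.091−0.047)
   = 8.07 × 1.7960 / 0.044 = 329.4027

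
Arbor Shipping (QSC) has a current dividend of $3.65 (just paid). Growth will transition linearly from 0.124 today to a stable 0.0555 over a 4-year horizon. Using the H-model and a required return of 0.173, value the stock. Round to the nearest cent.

H-model: P₀ = D₀[(1+g_L) + H(g_S−g_L)]/(r−g_L), with H = 4/2 = 2.
P₀ = 3.65 × [(1+0.0555) + 2×(0.124−0.0555)] / (0.173−0.0555)
   = 3.65 × 1.1925 / 0.1175 = 37.0436

$37.04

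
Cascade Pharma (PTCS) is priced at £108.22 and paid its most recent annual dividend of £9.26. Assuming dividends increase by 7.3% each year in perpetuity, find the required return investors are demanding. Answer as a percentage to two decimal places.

Rearranging the constant-growth DDM: r = D₁/P₀ + g.
D₁ = 9.26 × (1 + 0.073) = 9.9360.
r = 9.9360 / 108.22 + 0.073 = 0.09181 + 0.073 = 0.16481

16.48%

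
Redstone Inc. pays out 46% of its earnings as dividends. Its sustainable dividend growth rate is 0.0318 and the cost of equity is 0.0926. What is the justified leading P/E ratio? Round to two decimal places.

7.57

Justified leading P/E = b/(r−g) = 0.46/(0.0926−0.0318) = 7.5658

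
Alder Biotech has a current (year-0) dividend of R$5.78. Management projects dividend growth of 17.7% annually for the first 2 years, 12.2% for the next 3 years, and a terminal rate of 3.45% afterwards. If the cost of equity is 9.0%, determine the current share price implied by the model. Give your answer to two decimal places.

Three-stage DDM. Project D₁…D_5; terminal Gordon value at t=5 with g = 0.0345; discount at r = 0.09.
D_1 = 6.8031
D_2 = 8.0072
D_3 = 8.9841
D_4 = 10.0801
D_5 = 11.3099
TV_5 = 11.7001/(0.09−0.0345) = 210.8127
P₀ = Σ Dₜ/(1+r)ᵗ + TV_5/(1+r)^5 = 171.4237

R$171.42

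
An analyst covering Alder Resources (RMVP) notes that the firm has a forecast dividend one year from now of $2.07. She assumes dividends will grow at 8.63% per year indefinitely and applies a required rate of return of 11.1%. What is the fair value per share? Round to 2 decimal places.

$83.81

Gordon growth model: P₀ = D₁/(r − g), with D₁ = 2.07 given directly.
P₀ = 2.0700 / (0.111 − 0.0863) = 2.0700 / 0.0247 = 83.8057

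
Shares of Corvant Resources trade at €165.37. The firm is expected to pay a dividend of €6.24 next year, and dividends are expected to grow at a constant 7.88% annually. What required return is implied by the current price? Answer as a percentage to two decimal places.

11.65%

Rearranging the constant-growth DDM: r = D₁/P₀ + g.
r = 6.2400 / 165.37 + 0.0788 = 0.03773 + 0.0788 = 0.11653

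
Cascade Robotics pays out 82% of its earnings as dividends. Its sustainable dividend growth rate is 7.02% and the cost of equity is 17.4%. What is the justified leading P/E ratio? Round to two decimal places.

7.90

Justified leading P/E = b/(r−g) = 0.82/(0.174−0.0702) = 7.8998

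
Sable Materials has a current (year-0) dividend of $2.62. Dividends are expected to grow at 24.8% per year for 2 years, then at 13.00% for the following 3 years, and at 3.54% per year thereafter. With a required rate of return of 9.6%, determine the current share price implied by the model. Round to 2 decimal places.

Three-stage DDM. Project D₁…D_5; terminal Gordon value at t=5 with g = 0.0354; discount at r = 0.096.
D_1 = 3.2698
D_2 = 4.0807
D_3 = 4.6111
D_4 = 5.2106
D_5 = 5.8880
TV_5 = 6.0964/(0.096−0.0354) = 100.6008
P₀ = Σ Dₜ/(1+r)ᵗ + TV_5/(1+r)^5 = 80.8307

$80.83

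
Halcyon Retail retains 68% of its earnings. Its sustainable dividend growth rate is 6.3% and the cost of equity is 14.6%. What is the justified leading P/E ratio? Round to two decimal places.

Payout ratio b = 1 − 0.68 = 0.32.
Justified leading P/E = b/(r−g) = 0.32/(0.146−0.063) = 3.8554

3.86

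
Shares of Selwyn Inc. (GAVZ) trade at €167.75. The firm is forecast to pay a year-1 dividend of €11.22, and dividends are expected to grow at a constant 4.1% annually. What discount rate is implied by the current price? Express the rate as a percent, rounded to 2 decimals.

10.79%

Rearranging the constant-growth DDM: r = D₁/P₀ + g.
r = 11.2200 / 167.75 + 0.041 = 0.06689 + 0.041 = 0.10789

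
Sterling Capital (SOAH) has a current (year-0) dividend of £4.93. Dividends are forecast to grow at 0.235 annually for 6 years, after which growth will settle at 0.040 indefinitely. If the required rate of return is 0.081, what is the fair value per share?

Two-stage DDM. Project D₁…D_6 at 0.235, terminal growth 0.04, discount at r = 0.081.
D_1 = 6.0885
D_2 = 7.5194
D_3 = 9.2864
D_4 = 11.4687
D_5 = 14.1639
D_6 = 17.4924
Terminal value at t=6: TV = D_7/(r−g) = 18.1921/(0.081−0.04) = 443.7089
P₀ = 6.0885/(1+0.081)^1 + 7.5194/(1+0.081)^2 + 9.2864/(1+0.081)^3 + 11.4687/(1+0.081)^4 + 14.1639/(1+0.081)^5 + 17.4924/(1+0.081)^6 + 443.7089/(1+0.081)^6 = 326.4380

£326.44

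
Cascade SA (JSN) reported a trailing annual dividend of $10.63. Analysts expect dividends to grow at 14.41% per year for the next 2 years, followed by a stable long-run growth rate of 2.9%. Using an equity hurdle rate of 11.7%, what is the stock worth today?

Two-stage DDM. Project D₁…D_2 at 0.1441, terminal growth 0.029, discount at r = 0.117.
D_1 = 12.1618
D_2 = 13.9143
Terminal value at t=2: TV = D_3/(r−g) = 14.3178/(0.117−0.029) = 162.7024
P₀ = 12.1618/(1+0.117)^1 + 13.9143/(1+0.117)^2 + 162.7024/(1+0.117)^2 = 152.4430

$152.44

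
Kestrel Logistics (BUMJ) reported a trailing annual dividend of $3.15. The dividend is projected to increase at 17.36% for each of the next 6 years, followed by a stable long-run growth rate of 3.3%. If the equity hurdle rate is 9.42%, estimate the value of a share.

$105.27

Two-stage DDM. Project D₁…D_6 at 0.1736, terminal growth 0.033, discount at r = 0.0942.
D_1 = 3.6968
D_2 = 4.3386
D_3 = 5.0918
D_4 = 5.9757
D_5 = 7.0131
D_6 = 8.2306
Terminal value at t=6: TV = D_7/(r−g) = 8.5022/(0.0942−0.033) = 138.9249
P₀ = 3.6968/(1+0.0942)^1 + 4.3386/(1+0.0942)^2 + 5.0918/(1+0.0942)^3 + 5.9757/(1+0.0942)^4 + 7.0131/(1+0.0942)^5 + 8.2306/(1+0.0942)^6 + 138.9249/(1+0.0942)^6 = 105.2715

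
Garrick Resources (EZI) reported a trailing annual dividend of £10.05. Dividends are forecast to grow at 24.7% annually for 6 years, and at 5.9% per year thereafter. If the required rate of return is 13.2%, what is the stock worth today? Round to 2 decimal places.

Two-stage DDM. Project D₁…D_6 at 0.247, terminal growth 0.059, discount at r = 0.132.
D_1 = 12.5323
D_2 = 15.6278
D_3 = 19.4879
D_4 = 24.3014
D_5 = 30.3039
D_6 = 37.7889
Terminal value at t=6: TV = D_7/(r−g) = 40.0185/(0.132−0.059) = 548.1986
P₀ = 12.5323/(1+0.132)^1 + 15.6278/(1+0.132)^2 + 19.4879/(1+0.132)^3 + 24.3014/(1+0.132)^4 + 30.3039/(1+0.132)^5 + 37.7889/(1+0.132)^6 + 548.1986/(1+0.132)^6 = 346.2938

£346.29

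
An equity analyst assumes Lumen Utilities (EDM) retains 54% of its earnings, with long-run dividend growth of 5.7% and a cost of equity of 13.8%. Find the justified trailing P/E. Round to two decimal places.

Payout ratio b = 1 − 0.54 = 0.46.
Justified trailing P/E = b(1+g)/(r−g) = 0.46×(1+0.057)/(0.138−0.057) = 6.0027

6.00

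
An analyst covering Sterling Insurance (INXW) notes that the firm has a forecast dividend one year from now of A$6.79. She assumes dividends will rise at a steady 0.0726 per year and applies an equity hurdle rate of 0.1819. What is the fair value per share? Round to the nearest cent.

A$62.12

Gordon growth model: P₀ = D₁/(r − g), with D₁ = 6.79 given directly.
P₀ = 6.7900 / (0.1819 − 0.0726) = 6.7900 / 0.1093 = 62.1226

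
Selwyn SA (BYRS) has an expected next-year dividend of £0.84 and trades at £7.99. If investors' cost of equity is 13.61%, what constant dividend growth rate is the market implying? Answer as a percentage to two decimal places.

From P₀ = D₁/(r − g), the implied growth is g = r − D₁/P₀.
g = 0.1361 − 0.84/7.99 = 0.1361 − 0.10513 = 0.03097

3.10%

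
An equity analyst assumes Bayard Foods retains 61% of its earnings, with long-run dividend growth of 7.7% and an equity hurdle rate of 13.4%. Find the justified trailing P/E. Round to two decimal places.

7.37

Payout ratio b = 1 − 0.61 = 0.39.
Justified trailing P/E = b(1+g)/(r−g) = 0.39×(1+0.077)/(0.134−0.077) = 7.3689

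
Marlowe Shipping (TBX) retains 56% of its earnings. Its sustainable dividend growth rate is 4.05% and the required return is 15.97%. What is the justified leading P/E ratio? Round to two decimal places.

Payout ratio b = 1 − 0.56 = 0.44.
Justified leading P/E = b/(r−g) = 0.44/(0.1597−0.0405) = 3.6913

3.69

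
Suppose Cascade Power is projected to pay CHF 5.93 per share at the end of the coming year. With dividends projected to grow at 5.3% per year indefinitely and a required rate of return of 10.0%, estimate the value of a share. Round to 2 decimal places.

CHF 126.17

Gordon growth model: P₀ = D₁/(r − g), with D₁ = 5.93 given directly.
P₀ = 5.9300 / (0.1 − 0.053) = 5.9300 / 0.047 = 126.1702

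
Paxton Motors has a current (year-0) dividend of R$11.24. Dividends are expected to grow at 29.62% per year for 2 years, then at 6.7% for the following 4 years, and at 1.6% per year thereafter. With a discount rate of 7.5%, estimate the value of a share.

R$367.18

Three-stage DDM. Project D₁…D_6; terminal Gordon value at t=6 with g = 0.016; discount at r = 0.075.
D_1 = 14.5693
D_2 = 18.8847
D_3 = 20.1500
D_4 = 21.5000
D_5 = 22.9405
D_6 = 24.4776
TV_6 = 24.8692/(0.075−0.016) = 421.5118
P₀ = Σ Dₜ/(1+r)ᵗ + TV_6/(1+r)^6 = 367.1769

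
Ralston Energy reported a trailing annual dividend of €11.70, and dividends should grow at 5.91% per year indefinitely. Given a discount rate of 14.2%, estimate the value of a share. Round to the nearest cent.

Gordon growth model: P₀ = D₁/(r − g). D₁ = 11.70 × (1 + 0.0591) = 12.3915.
P₀ = 12.3915 / (0.142 − 0.0591) = 12.3915 / 0.0829 = 149.4749

€149.47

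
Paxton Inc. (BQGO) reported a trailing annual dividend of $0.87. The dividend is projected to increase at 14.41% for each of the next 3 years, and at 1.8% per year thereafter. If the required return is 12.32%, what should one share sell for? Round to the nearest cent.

Two-stage DDM. Project D₁…D_3 at 0.1441, terminal growth 0.018, discount at r = 0.1232.
D_1 = 0.9954
D_2 = 1.1388
D_3 = 1.3029
Terminal value at t=3: TV = D_4/(r−g) = 1.3264/(0.1232−0.018) = 12.6079
P₀ = 0.9954/(1+0.1232)^1 + 1.1388/(1+0.1232)^2 + 1.3029/(1+0.1232)^3 + 12.6079/(1+0.1232)^3 = 11.6059

$11.61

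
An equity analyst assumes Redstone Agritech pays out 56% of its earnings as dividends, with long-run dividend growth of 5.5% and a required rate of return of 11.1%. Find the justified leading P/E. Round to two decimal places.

10.00

Justified leading P/E = b/(r−g) = 0.56/(0.111−0.055) = 10.0000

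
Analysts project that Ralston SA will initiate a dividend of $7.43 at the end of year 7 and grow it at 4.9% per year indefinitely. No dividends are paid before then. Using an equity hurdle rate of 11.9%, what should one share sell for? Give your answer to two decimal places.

Deferred-dividend DDM. At t=6 the remaining stream is a growing perpetuity with first payment D_7 = 7.43.
V_6 = D_7/(r−g) = 7.43/(0.119−0.049) = 106.1429
P₀ = V_6/(1+r)^6 = 106.1429/(1+0.119)^6 = 54.0643

$54.06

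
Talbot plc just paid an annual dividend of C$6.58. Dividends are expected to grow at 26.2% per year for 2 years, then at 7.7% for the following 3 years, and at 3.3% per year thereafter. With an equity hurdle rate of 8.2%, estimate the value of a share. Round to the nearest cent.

C$229.34

Three-stage DDM. Project D₁…D_5; terminal Gordon value at t=5 with g = 0.033; discount at r = 0.082.
D_1 = 8.3040
D_2 = 10.4796
D_3 = 11.2865
D_4 = 12.1556
D_5 = 13.0916
TV_5 = 13.5236/(0.082−0.033) = 275.9917
P₀ = Σ Dₜ/(1+r)ᵗ + TV_5/(1+r)^5 = 229.3384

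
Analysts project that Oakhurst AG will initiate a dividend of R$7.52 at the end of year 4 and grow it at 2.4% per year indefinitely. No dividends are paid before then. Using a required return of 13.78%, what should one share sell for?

Deferred-dividend DDM. At t=3 the remaining stream is a growing perpetuity with first payment D_4 = 7.52.
V_3 = D_4/(r−g) = 7.52/(0.1378−0.024) = 66.0808
P₀ = V_3/(1+r)^3 = 66.0808/(1+0.1378)^3 = 44.8619

R$44.86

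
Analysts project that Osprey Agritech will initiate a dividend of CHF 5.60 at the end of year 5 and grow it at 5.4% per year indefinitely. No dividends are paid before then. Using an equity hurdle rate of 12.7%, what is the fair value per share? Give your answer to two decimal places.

CHF 47.55

Deferred-dividend DDM. At t=4 the remaining stream is a growing perpetuity with first payment D_5 = 5.60.
V_4 = D_5/(r−g) = 5.60/(0.127−0.054) = 76.7123
P₀ = V_4/(1+r)^4 = 76.7123/(1+0.127)^4 = 47.5521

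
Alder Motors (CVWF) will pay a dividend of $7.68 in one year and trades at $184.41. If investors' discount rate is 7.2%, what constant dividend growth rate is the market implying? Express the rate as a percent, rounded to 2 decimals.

From P₀ = D₁/(r − g), the implied growth is g = r − D₁/P₀.
g = 0.072 − 7.68/184.41 = 0.072 − 0.04165 = 0.03035

3.04%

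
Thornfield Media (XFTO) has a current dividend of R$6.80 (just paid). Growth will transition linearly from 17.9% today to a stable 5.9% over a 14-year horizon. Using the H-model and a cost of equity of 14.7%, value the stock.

H-model: P₀ = D₀[(1+g_L) + H(g_S−g_L)]/(r−g_L), with H = 14/2 = 7.
P₀ = 6.80 × [(1+0.059) + 7×(0.179−0.059)] / (0.147−0.059)
   = 6.80 × 1.8990 / 0.088 = 146.7409

R$146.74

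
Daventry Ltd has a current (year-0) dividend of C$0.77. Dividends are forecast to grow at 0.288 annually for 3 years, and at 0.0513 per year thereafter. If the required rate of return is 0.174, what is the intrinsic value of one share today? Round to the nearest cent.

Two-stage DDM. Project D₁…D_3 at 0.288, terminal growth 0.0513, discount at r = 0.174.
D_1 = 0.9918
D_2 = 1.2774
D_3 = 1.6453
Terminal value at t=3: TV = D_4/(r−g) = 1.7297/(0.174−0.0513) = 14.0968
P₀ = 0.9918/(1+0.174)^1 + 1.2774/(1+0.174)^2 + 1.6453/(1+0.174)^3 + 14.0968/(1+0.174)^3 = 11.5003

C$11.50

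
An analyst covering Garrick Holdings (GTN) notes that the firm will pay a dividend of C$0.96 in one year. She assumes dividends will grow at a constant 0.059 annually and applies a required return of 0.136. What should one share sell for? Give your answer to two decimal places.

C$12.47

Gordon growth model: P₀ = D₁/(r − g), with D₁ = 0.96 given directly.
P₀ = 0.9600 / (0.136 − 0.059) = 0.9600 / 0.077 = 12.4675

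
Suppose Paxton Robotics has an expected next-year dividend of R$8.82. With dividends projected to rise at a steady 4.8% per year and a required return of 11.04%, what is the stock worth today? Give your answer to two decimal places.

Gordon growth model: P₀ = D₁/(r − g), with D₁ = 8.82 given directly.
P₀ = 8.8200 / (0.1104 − 0.048) = 8.8200 / 0.0624 = 141.3462

R$141.35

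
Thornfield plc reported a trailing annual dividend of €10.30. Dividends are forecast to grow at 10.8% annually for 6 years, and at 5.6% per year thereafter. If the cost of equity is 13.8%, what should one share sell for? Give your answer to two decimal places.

Two-stage DDM. Project D₁…D_6 at 0.108, terminal growth 0.056, discount at r = 0.138.
D_1 = 11.4124
D_2 = 12.6449
D_3 = 14.0106
D_4 = 15.5237
D_5 = 17.2003
D_6 = 19.0579
Terminal value at t=6: TV = D_7/(r−g) = 20.1252/(0.138−0.056) = 245.4290
P₀ = 11.4124/(1+0.138)^1 + 12.6449/(1+0.138)^2 + 14.0106/(1+0.138)^3 + 15.5237/(1+0.138)^4 + 17.2003/(1+0.138)^5 + 19.0579/(1+0.138)^6 + 245.4290/(1+0.138)^6 = 169.3403

€169.34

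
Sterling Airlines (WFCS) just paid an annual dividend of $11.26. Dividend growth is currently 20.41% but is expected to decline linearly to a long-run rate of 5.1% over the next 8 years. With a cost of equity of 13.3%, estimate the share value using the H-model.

$228.41

H-model: P₀ = D₀[(1+g_L) + H(g_S−g_L)]/(r−g_L), with H = 8/2 = 4.
P₀ = 11.26 × [(1+0.051) + 4×(0.2041−0.051)] / (0.133−0.051)
   = 11.26 × 1.6634 / 0.082 = 228.4132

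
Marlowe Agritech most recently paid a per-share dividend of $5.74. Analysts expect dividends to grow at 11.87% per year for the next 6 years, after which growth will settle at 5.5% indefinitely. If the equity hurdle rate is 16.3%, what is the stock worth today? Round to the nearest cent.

Two-stage DDM. Project D₁…D_6 at 0.1187, terminal growth 0.055, discount at r = 0.163.
D_1 = 6.4213
D_2 = 7.1836
D_3 = 8.0362
D_4 = 8.9901
D_5 = 10.0573
D_6 = 11.2511
Terminal value at t=6: TV = D_7/(r−g) = 11.8699/(0.163−0.055) = 109.9063
P₀ = 6.4213/(1+0.163)^1 + 7.1836/(1+0.163)^2 + 8.0362/(1+0.163)^3 + 8.9901/(1+0.163)^4 + 10.0573/(1+0.163)^5 + 11.2511/(1+0.163)^6 + 109.9063/(1+0.163)^6 = 74.5456

$74.55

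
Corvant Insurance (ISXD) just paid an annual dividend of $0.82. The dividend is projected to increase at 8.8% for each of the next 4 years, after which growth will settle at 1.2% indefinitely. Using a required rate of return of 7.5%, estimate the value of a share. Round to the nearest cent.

$17.20

Two-stage DDM. Project D₁…D_4 at 0.088, terminal growth 0.012, discount at r = 0.075.
D_1 = 0.8922
D_2 = 0.9707
D_3 = 1.0561
D_4 = 1.1490
Terminal value at t=4: TV = D_5/(r−g) = 1.1628/(0.075−0.012) = 18.4574
P₀ = 0.8922/(1+0.075)^1 + 0.9707/(1+0.075)^2 + 1.0561/(1+0.075)^3 + 1.1490/(1+0.075)^4 + 18.4574/(1+0.075)^4 = 17.2012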